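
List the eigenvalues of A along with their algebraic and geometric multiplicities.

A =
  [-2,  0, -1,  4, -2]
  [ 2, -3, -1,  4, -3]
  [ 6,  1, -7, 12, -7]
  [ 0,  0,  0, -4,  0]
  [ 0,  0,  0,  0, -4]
λ = -4: alg = 5, geom = 3

Step 1 — factor the characteristic polynomial to read off the algebraic multiplicities:
  χ_A(x) = (x + 4)^5

Step 2 — compute geometric multiplicities via the rank-nullity identity g(λ) = n − rank(A − λI):
  rank(A − (-4)·I) = 2, so dim ker(A − (-4)·I) = n − 2 = 3

Summary:
  λ = -4: algebraic multiplicity = 5, geometric multiplicity = 3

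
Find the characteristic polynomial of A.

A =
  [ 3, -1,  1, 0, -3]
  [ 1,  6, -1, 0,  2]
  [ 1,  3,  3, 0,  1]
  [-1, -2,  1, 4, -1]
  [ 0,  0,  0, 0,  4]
x^5 - 20*x^4 + 160*x^3 - 640*x^2 + 1280*x - 1024

Expanding det(x·I − A) (e.g. by cofactor expansion or by noting that A is similar to its Jordan form J, which has the same characteristic polynomial as A) gives
  χ_A(x) = x^5 - 20*x^4 + 160*x^3 - 640*x^2 + 1280*x - 1024
which factors as (x - 4)^5. The eigenvalues (with algebraic multiplicities) are λ = 4 with multiplicity 5.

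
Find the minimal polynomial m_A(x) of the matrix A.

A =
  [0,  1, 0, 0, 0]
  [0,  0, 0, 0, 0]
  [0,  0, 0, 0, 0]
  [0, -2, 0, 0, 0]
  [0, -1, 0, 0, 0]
x^2

The characteristic polynomial is χ_A(x) = x^5, so the eigenvalues are known. The minimal polynomial is
  m_A(x) = Π_λ (x − λ)^{k_λ}
where k_λ is the size of the *largest* Jordan block for λ (equivalently, the smallest k with (A − λI)^k v = 0 for every generalised eigenvector v of λ).

  λ = 0: largest Jordan block has size 2, contributing (x − 0)^2

So m_A(x) = x^2 = x^2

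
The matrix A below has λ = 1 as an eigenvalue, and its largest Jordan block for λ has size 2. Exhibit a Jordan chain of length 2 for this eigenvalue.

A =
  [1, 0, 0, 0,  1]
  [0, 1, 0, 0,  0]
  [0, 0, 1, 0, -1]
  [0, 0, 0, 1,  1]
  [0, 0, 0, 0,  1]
A Jordan chain for λ = 1 of length 2:
v_1 = (1, 0, -1, 1, 0)ᵀ
v_2 = (0, 0, 0, 0, 1)ᵀ

Let N = A − (1)·I. We want v_2 with N^2 v_2 = 0 but N^1 v_2 ≠ 0; then v_{j-1} := N · v_j for j = 2, …, 2.

Pick v_2 = (0, 0, 0, 0, 1)ᵀ.
Then v_1 = N · v_2 = (1, 0, -1, 1, 0)ᵀ.

Sanity check: (A − (1)·I) v_1 = (0, 0, 0, 0, 0)ᵀ = 0. ✓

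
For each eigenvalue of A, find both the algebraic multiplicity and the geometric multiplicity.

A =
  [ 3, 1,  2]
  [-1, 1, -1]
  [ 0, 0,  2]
λ = 2: alg = 3, geom = 1

Step 1 — factor the characteristic polynomial to read off the algebraic multiplicities:
  χ_A(x) = (x - 2)^3

Step 2 — compute geometric multiplicities via the rank-nullity identity g(λ) = n − rank(A − λI):
  rank(A − (2)·I) = 2, so dim ker(A − (2)·I) = n − 2 = 1

Summary:
  λ = 2: algebraic multiplicity = 3, geometric multiplicity = 1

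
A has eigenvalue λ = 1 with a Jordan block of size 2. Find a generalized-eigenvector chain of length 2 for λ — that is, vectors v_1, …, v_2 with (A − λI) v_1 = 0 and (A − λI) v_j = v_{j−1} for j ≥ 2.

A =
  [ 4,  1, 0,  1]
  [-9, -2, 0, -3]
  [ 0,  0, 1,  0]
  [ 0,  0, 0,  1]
A Jordan chain for λ = 1 of length 2:
v_1 = (3, -9, 0, 0)ᵀ
v_2 = (1, 0, 0, 0)ᵀ

Let N = A − (1)·I. We want v_2 with N^2 v_2 = 0 but N^1 v_2 ≠ 0; then v_{j-1} := N · v_j for j = 2, …, 2.

Pick v_2 = (1, 0, 0, 0)ᵀ.
Then v_1 = N · v_2 = (3, -9, 0, 0)ᵀ.

Sanity check: (A − (1)·I) v_1 = (0, 0, 0, 0)ᵀ = 0. ✓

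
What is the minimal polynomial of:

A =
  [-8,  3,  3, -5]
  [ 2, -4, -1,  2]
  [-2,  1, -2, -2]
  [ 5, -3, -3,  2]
x^2 + 6*x + 9

The characteristic polynomial is χ_A(x) = (x + 3)^4, so the eigenvalues are known. The minimal polynomial is
  m_A(x) = Π_λ (x − λ)^{k_λ}
where k_λ is the size of the *largest* Jordan block for λ (equivalently, the smallest k with (A − λI)^k v = 0 for every generalised eigenvector v of λ).

  λ = -3: largest Jordan block has size 2, contributing (x + 3)^2

So m_A(x) = (x + 3)^2 = x^2 + 6*x + 9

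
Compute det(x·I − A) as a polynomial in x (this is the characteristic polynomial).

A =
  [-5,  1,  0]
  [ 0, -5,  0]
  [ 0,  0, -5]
x^3 + 15*x^2 + 75*x + 125

Expanding det(x·I − A) (e.g. by cofactor expansion or by noting that A is similar to its Jordan form J, which has the same characteristic polynomial as A) gives
  χ_A(x) = x^3 + 15*x^2 + 75*x + 125
which factors as (x + 5)^3. The eigenvalues (with algebraic multiplicities) are λ = -5 with multiplicity 3.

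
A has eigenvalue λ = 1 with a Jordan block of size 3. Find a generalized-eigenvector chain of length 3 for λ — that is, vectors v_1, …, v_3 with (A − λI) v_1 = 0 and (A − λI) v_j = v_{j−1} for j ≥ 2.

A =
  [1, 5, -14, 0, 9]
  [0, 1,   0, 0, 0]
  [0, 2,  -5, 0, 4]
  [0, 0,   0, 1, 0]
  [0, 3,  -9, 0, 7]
A Jordan chain for λ = 1 of length 3:
v_1 = (-1, 0, 0, 0, 0)ᵀ
v_2 = (5, 0, 2, 0, 3)ᵀ
v_3 = (0, 1, 0, 0, 0)ᵀ

Let N = A − (1)·I. We want v_3 with N^3 v_3 = 0 but N^2 v_3 ≠ 0; then v_{j-1} := N · v_j for j = 3, …, 2.

Pick v_3 = (0, 1, 0, 0, 0)ᵀ.
Then v_2 = N · v_3 = (5, 0, 2, 0, 3)ᵀ.
Then v_1 = N · v_2 = (-1, 0, 0, 0, 0)ᵀ.

Sanity check: (A − (1)·I) v_1 = (0, 0, 0, 0, 0)ᵀ = 0. ✓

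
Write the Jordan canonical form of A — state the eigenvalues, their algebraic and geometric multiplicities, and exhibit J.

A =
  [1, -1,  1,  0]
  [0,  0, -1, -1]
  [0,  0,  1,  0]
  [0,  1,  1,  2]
J_3(1) ⊕ J_1(1)

The characteristic polynomial is
  det(x·I − A) = x^4 - 4*x^3 + 6*x^2 - 4*x + 1 = (x - 1)^4

Eigenvalues and multiplicities (the geometric multiplicity of λ is n − rank(A − λI), which equals the number of Jordan blocks for λ):
  λ = 1: algebraic multiplicity = 4, geometric multiplicity = 2

Determining the block sizes for each eigenvalue:
  λ = 1: with am = 4 and gm = 2, the partition is not yet determined (e.g. several partitions of 4 into 2 parts exist). Let N = A − (1)·I. Computing rank(N^1) = 2, rank(N^2) = 1, rank(N^3) = 0; the number of blocks of size ≥ j is rank(N^{j−1}) − rank(N^j), giving [2, 1, 1]. So we have 1 block(s) of size 3, 1 block(s) of size 1 → block sizes [3, 1]

Assembling the blocks gives a Jordan form
J =
  [1, 1, 0, 0]
  [0, 1, 1, 0]
  [0, 0, 1, 0]
  [0, 0, 0, 1]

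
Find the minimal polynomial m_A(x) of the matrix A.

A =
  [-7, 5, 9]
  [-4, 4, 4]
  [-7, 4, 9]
x^3 - 6*x^2 + 12*x - 8

The characteristic polynomial is χ_A(x) = (x - 2)^3, so the eigenvalues are known. The minimal polynomial is
  m_A(x) = Π_λ (x − λ)^{k_λ}
where k_λ is the size of the *largest* Jordan block for λ (equivalently, the smallest k with (A − λI)^k v = 0 for every generalised eigenvector v of λ).

  λ = 2: largest Jordan block has size 3, contributing (x − 2)^3

So m_A(x) = (x - 2)^3 = x^3 - 6*x^2 + 12*x - 8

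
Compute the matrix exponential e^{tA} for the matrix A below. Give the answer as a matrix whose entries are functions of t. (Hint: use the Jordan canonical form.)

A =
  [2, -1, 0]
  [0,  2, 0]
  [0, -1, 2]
e^{tA} =
  [exp(2*t), -t*exp(2*t), 0]
  [0, exp(2*t), 0]
  [0, -t*exp(2*t), exp(2*t)]

Strategy: write A = P · J · P⁻¹ where J is a Jordan canonical form, so e^{tA} = P · e^{tJ} · P⁻¹, and e^{tJ} can be computed block-by-block.

A has Jordan form
J =
  [2, 1, 0]
  [0, 2, 0]
  [0, 0, 2]
(up to reordering of blocks).

Per-block formulas:
  For a 1×1 block at λ = 2: exp(t · [2]) = [e^(2t)].
  For a 2×2 Jordan block J_2(2): exp(t · J_2(2)) = e^(2t)·(I + t·N), where N is the 2×2 nilpotent shift.

After assembling e^{tJ} and conjugating by P, we get:

e^{tA} =
  [exp(2*t), -t*exp(2*t), 0]
  [0, exp(2*t), 0]
  [0, -t*exp(2*t), exp(2*t)]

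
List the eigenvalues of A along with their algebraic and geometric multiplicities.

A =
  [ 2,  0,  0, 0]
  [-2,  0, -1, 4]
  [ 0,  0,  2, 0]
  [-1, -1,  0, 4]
λ = 2: alg = 4, geom = 2

Step 1 — factor the characteristic polynomial to read off the algebraic multiplicities:
  χ_A(x) = (x - 2)^4

Step 2 — compute geometric multiplicities via the rank-nullity identity g(λ) = n − rank(A − λI):
  rank(A − (2)·I) = 2, so dim ker(A − (2)·I) = n − 2 = 2

Summary:
  λ = 2: algebraic multiplicity = 4, geometric multiplicity = 2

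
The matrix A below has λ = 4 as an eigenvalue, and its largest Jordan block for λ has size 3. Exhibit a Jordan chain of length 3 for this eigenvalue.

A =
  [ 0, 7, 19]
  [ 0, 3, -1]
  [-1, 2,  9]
A Jordan chain for λ = 4 of length 3:
v_1 = (-3, 1, -1)ᵀ
v_2 = (-4, 0, -1)ᵀ
v_3 = (1, 0, 0)ᵀ

Let N = A − (4)·I. We want v_3 with N^3 v_3 = 0 but N^2 v_3 ≠ 0; then v_{j-1} := N · v_j for j = 3, …, 2.

Pick v_3 = (1, 0, 0)ᵀ.
Then v_2 = N · v_3 = (-4, 0, -1)ᵀ.
Then v_1 = N · v_2 = (-3, 1, -1)ᵀ.

Sanity check: (A − (4)·I) v_1 = (0, 0, 0)ᵀ = 0. ✓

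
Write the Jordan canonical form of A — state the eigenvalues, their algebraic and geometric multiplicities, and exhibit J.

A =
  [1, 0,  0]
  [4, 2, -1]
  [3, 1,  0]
J_3(1)

The characteristic polynomial is
  det(x·I − A) = x^3 - 3*x^2 + 3*x - 1 = (x - 1)^3

Eigenvalues and multiplicities (the geometric multiplicity of λ is n − rank(A − λI), which equals the number of Jordan blocks for λ):
  λ = 1: algebraic multiplicity = 3, geometric multiplicity = 1

Determining the block sizes for each eigenvalue:
  λ = 1: one block (gm = 1), so the single block has size am = 3 → block sizes [3]

Assembling the blocks gives a Jordan form
J =
  [1, 1, 0]
  [0, 1, 1]
  [0, 0, 1]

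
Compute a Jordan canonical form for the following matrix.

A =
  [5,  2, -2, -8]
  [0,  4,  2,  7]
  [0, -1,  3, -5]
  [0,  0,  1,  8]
J_3(5) ⊕ J_1(5)

The characteristic polynomial is
  det(x·I − A) = x^4 - 20*x^3 + 150*x^2 - 500*x + 625 = (x - 5)^4

Eigenvalues and multiplicities (the geometric multiplicity of λ is n − rank(A − λI), which equals the number of Jordan blocks for λ):
  λ = 5: algebraic multiplicity = 4, geometric multiplicity = 2

Determining the block sizes for each eigenvalue:
  λ = 5: with am = 4 and gm = 2, the partition is not yet determined (e.g. several partitions of 4 into 2 parts exist). Let N = A − (5)·I. Computing rank(N^1) = 2, rank(N^2) = 1, rank(N^3) = 0; the number of blocks of size ≥ j is rank(N^{j−1}) − rank(N^j), giving [2, 1, 1]. So we have 1 block(s) of size 3, 1 block(s) of size 1 → block sizes [3, 1]

Assembling the blocks gives a Jordan form
J =
  [5, 1, 0, 0]
  [0, 5, 1, 0]
  [0, 0, 5, 0]
  [0, 0, 0, 5]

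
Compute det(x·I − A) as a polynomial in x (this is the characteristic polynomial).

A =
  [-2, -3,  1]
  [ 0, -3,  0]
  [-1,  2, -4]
x^3 + 9*x^2 + 27*x + 27

Expanding det(x·I − A) (e.g. by cofactor expansion or by noting that A is similar to its Jordan form J, which has the same characteristic polynomial as A) gives
  χ_A(x) = x^3 + 9*x^2 + 27*x + 27
which factors as (x + 3)^3. The eigenvalues (with algebraic multiplicities) are λ = -3 with multiplicity 3.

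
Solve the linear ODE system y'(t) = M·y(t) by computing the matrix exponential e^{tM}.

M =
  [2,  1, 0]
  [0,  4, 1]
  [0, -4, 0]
e^{tM} =
  [exp(2*t), t^2*exp(2*t) + t*exp(2*t), t^2*exp(2*t)/2]
  [0, 2*t*exp(2*t) + exp(2*t), t*exp(2*t)]
  [0, -4*t*exp(2*t), -2*t*exp(2*t) + exp(2*t)]

Strategy: write M = P · J · P⁻¹ where J is a Jordan canonical form, so e^{tM} = P · e^{tJ} · P⁻¹, and e^{tJ} can be computed block-by-block.

M has Jordan form
J =
  [2, 1, 0]
  [0, 2, 1]
  [0, 0, 2]
(up to reordering of blocks).

Per-block formulas:
  For a 3×3 Jordan block J_3(2): exp(t · J_3(2)) = e^(2t)·(I + t·N + (t^2/2)·N^2), where N is the 3×3 nilpotent shift.

After assembling e^{tJ} and conjugating by P, we get:

e^{tM} =
  [exp(2*t), t^2*exp(2*t) + t*exp(2*t), t^2*exp(2*t)/2]
  [0, 2*t*exp(2*t) + exp(2*t), t*exp(2*t)]
  [0, -4*t*exp(2*t), -2*t*exp(2*t) + exp(2*t)]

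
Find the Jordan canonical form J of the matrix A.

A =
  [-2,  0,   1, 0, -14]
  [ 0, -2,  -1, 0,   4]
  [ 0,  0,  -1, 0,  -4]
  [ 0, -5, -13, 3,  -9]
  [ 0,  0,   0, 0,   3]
J_1(-2) ⊕ J_1(-2) ⊕ J_1(-1) ⊕ J_2(3)

The characteristic polynomial is
  det(x·I − A) = x^5 - x^4 - 13*x^3 + x^2 + 48*x + 36 = (x - 3)^2*(x + 1)*(x + 2)^2

Eigenvalues and multiplicities (the geometric multiplicity of λ is n − rank(A − λI), which equals the number of Jordan blocks for λ):
  λ = -2: algebraic multiplicity = 2, geometric multiplicity = 2
  λ = -1: algebraic multiplicity = 1, geometric multiplicity = 1
  λ = 3: algebraic multiplicity = 2, geometric multiplicity = 1

Determining the block sizes for each eigenvalue:
  λ = -2: gm = am = 2, so every block has size 1 → block sizes [1, 1]
  λ = -1: one block (gm = 1), so the single block has size am = 1 → block sizes [1]
  λ = 3: one block (gm = 1), so the single block has size am = 2 → block sizes [2]

Assembling the blocks gives a Jordan form
J =
  [-2,  0,  0, 0, 0]
  [ 0, -2,  0, 0, 0]
  [ 0,  0, -1, 0, 0]
  [ 0,  0,  0, 3, 1]
  [ 0,  0,  0, 0, 3]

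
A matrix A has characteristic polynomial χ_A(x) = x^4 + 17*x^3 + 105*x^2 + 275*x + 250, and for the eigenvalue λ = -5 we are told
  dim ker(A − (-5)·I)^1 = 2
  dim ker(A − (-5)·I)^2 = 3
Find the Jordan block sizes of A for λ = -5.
Block sizes for λ = -5: [2, 1]

From the dimensions of kernels of powers, the number of Jordan blocks of size at least j is d_j − d_{j−1} where d_j = dim ker(N^j) (with d_0 = 0). Computing the differences gives [2, 1].
The number of blocks of size exactly k is (#blocks of size ≥ k) − (#blocks of size ≥ k + 1), so the partition is: 1 block(s) of size 1, 1 block(s) of size 2.
In nonincreasing order the block sizes are [2, 1].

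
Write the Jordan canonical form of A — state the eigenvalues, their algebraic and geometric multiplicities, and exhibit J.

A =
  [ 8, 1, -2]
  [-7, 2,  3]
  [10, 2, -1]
J_3(3)

The characteristic polynomial is
  det(x·I − A) = x^3 - 9*x^2 + 27*x - 27 = (x - 3)^3

Eigenvalues and multiplicities (the geometric multiplicity of λ is n − rank(A − λI), which equals the number of Jordan blocks for λ):
  λ = 3: algebraic multiplicity = 3, geometric multiplicity = 1

Determining the block sizes for each eigenvalue:
  λ = 3: one block (gm = 1), so the single block has size am = 3 → block sizes [3]

Assembling the blocks gives a Jordan form
J =
  [3, 1, 0]
  [0, 3, 1]
  [0, 0, 3]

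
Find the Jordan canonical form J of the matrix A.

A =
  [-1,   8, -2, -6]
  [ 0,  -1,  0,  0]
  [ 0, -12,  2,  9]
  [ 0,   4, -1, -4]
J_2(-1) ⊕ J_1(-1) ⊕ J_1(-1)

The characteristic polynomial is
  det(x·I − A) = x^4 + 4*x^3 + 6*x^2 + 4*x + 1 = (x + 1)^4

Eigenvalues and multiplicities (the geometric multiplicity of λ is n − rank(A − λI), which equals the number of Jordan blocks for λ):
  λ = -1: algebraic multiplicity = 4, geometric multiplicity = 3

Determining the block sizes for each eigenvalue:
  λ = -1: 3 blocks summing to 4 forces exactly one block of size 2 and the rest size 1 → block sizes [2, 1, 1]

Assembling the blocks gives a Jordan form
J =
  [-1,  1,  0,  0]
  [ 0, -1,  0,  0]
  [ 0,  0, -1,  0]
  [ 0,  0,  0, -1]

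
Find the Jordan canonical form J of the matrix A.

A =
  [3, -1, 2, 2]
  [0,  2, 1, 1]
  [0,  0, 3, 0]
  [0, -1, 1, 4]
J_3(3) ⊕ J_1(3)

The characteristic polynomial is
  det(x·I − A) = x^4 - 12*x^3 + 54*x^2 - 108*x + 81 = (x - 3)^4

Eigenvalues and multiplicities (the geometric multiplicity of λ is n − rank(A − λI), which equals the number of Jordan blocks for λ):
  λ = 3: algebraic multiplicity = 4, geometric multiplicity = 2

Determining the block sizes for each eigenvalue:
  λ = 3: with am = 4 and gm = 2, the partition is not yet determined (e.g. several partitions of 4 into 2 parts exist). Let N = A − (3)·I. Computing rank(N^1) = 2, rank(N^2) = 1, rank(N^3) = 0; the number of blocks of size ≥ j is rank(N^{j−1}) − rank(N^j), giving [2, 1, 1]. So we have 1 block(s) of size 3, 1 block(s) of size 1 → block sizes [3, 1]

Assembling the blocks gives a Jordan form
J =
  [3, 1, 0, 0]
  [0, 3, 1, 0]
  [0, 0, 3, 0]
  [0, 0, 0, 3]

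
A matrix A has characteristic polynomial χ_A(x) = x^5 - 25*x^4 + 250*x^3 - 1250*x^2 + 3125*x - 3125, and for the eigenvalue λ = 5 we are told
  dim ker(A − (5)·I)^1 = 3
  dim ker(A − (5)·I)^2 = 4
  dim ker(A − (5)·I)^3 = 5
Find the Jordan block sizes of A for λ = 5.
Block sizes for λ = 5: [3, 1, 1]

From the dimensions of kernels of powers, the number of Jordan blocks of size at least j is d_j − d_{j−1} where d_j = dim ker(N^j) (with d_0 = 0). Computing the differences gives [3, 1, 1].
The number of blocks of size exactly k is (#blocks of size ≥ k) − (#blocks of size ≥ k + 1), so the partition is: 2 block(s) of size 1, 1 block(s) of size 3.
In nonincreasing order the block sizes are [3, 1, 1].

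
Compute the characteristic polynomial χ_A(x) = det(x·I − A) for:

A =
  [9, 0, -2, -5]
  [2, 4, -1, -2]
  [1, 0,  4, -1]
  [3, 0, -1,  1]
x^4 - 18*x^3 + 121*x^2 - 360*x + 400

Expanding det(x·I − A) (e.g. by cofactor expansion or by noting that A is similar to its Jordan form J, which has the same characteristic polynomial as A) gives
  χ_A(x) = x^4 - 18*x^3 + 121*x^2 - 360*x + 400
which factors as (x - 5)^2*(x - 4)^2. The eigenvalues (with algebraic multiplicities) are λ = 4 with multiplicity 2, λ = 5 with multiplicity 2.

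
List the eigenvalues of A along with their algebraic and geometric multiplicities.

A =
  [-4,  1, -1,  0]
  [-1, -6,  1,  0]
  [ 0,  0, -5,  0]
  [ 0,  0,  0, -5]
λ = -5: alg = 4, geom = 3

Step 1 — factor the characteristic polynomial to read off the algebraic multiplicities:
  χ_A(x) = (x + 5)^4

Step 2 — compute geometric multiplicities via the rank-nullity identity g(λ) = n − rank(A − λI):
  rank(A − (-5)·I) = 1, so dim ker(A − (-5)·I) = n − 1 = 3

Summary:
  λ = -5: algebraic multiplicity = 4, geometric multiplicity = 3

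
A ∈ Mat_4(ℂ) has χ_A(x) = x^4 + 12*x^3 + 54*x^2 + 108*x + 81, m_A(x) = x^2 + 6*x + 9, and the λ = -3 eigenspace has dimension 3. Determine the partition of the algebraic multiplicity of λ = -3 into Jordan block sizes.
Block sizes for λ = -3: [2, 1, 1]

Step 1 — from the characteristic polynomial, algebraic multiplicity of λ = -3 is 4. From dim ker(A − (-3)·I) = 3, there are exactly 3 Jordan blocks for λ = -3.
Step 2 — from the minimal polynomial, the factor (x + 3)^2 tells us the largest block for λ = -3 has size 2.
Step 3 — with total size 4, 3 blocks, and largest block 2, the block sizes (in nonincreasing order) are [2, 1, 1].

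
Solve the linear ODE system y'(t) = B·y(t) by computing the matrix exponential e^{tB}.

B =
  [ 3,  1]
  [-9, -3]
e^{tB} =
  [3*t + 1, t]
  [-9*t, 1 - 3*t]

Strategy: write B = P · J · P⁻¹ where J is a Jordan canonical form, so e^{tB} = P · e^{tJ} · P⁻¹, and e^{tJ} can be computed block-by-block.

B has Jordan form
J =
  [0, 1]
  [0, 0]
(up to reordering of blocks).

Per-block formulas:
  For a 2×2 Jordan block J_2(0): exp(t · J_2(0)) = e^(0t)·(I + t·N), where N is the 2×2 nilpotent shift.

After assembling e^{tJ} and conjugating by P, we get:

e^{tB} =
  [3*t + 1, t]
  [-9*t, 1 - 3*t]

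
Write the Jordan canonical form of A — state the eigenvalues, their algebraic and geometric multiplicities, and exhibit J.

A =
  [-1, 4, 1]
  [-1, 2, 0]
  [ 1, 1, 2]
J_3(1)

The characteristic polynomial is
  det(x·I − A) = x^3 - 3*x^2 + 3*x - 1 = (x - 1)^3

Eigenvalues and multiplicities (the geometric multiplicity of λ is n − rank(A − λI), which equals the number of Jordan blocks for λ):
  λ = 1: algebraic multiplicity = 3, geometric multiplicity = 1

Determining the block sizes for each eigenvalue:
  λ = 1: one block (gm = 1), so the single block has size am = 3 → block sizes [3]

Assembling the blocks gives a Jordan form
J =
  [1, 1, 0]
  [0, 1, 1]
  [0, 0, 1]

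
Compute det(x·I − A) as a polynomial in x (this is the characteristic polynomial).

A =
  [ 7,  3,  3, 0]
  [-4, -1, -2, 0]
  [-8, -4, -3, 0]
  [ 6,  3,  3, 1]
x^4 - 4*x^3 + 6*x^2 - 4*x + 1

Expanding det(x·I − A) (e.g. by cofactor expansion or by noting that A is similar to its Jordan form J, which has the same characteristic polynomial as A) gives
  χ_A(x) = x^4 - 4*x^3 + 6*x^2 - 4*x + 1
which factors as (x - 1)^4. The eigenvalues (with algebraic multiplicities) are λ = 1 with multiplicity 4.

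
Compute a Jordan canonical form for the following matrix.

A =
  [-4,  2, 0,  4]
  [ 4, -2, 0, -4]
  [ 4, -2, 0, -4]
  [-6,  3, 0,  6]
J_2(0) ⊕ J_1(0) ⊕ J_1(0)

The characteristic polynomial is
  det(x·I − A) = x^4

Eigenvalues and multiplicities (the geometric multiplicity of λ is n − rank(A − λI), which equals the number of Jordan blocks for λ):
  λ = 0: algebraic multiplicity = 4, geometric multiplicity = 3

Determining the block sizes for each eigenvalue:
  λ = 0: 3 blocks summing to 4 forces exactly one block of size 2 and the rest size 1 → block sizes [2, 1, 1]

Assembling the blocks gives a Jordan form
J =
  [0, 1, 0, 0]
  [0, 0, 0, 0]
  [0, 0, 0, 0]
  [0, 0, 0, 0]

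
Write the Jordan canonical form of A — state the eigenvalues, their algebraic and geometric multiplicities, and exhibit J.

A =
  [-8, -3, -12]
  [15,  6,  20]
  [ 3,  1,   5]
J_2(1) ⊕ J_1(1)

The characteristic polynomial is
  det(x·I − A) = x^3 - 3*x^2 + 3*x - 1 = (x - 1)^3

Eigenvalues and multiplicities (the geometric multiplicity of λ is n − rank(A − λI), which equals the number of Jordan blocks for λ):
  λ = 1: algebraic multiplicity = 3, geometric multiplicity = 2

Determining the block sizes for each eigenvalue:
  λ = 1: 2 blocks summing to 3 forces exactly one block of size 2 and the rest size 1 → block sizes [2, 1]

Assembling the blocks gives a Jordan form
J =
  [1, 1, 0]
  [0, 1, 0]
  [0, 0, 1]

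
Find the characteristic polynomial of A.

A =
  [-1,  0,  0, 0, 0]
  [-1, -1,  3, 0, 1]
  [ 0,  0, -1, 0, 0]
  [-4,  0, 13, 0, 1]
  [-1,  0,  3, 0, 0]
x^5 + 3*x^4 + 3*x^3 + x^2

Expanding det(x·I − A) (e.g. by cofactor expansion or by noting that A is similar to its Jordan form J, which has the same characteristic polynomial as A) gives
  χ_A(x) = x^5 + 3*x^4 + 3*x^3 + x^2
which factors as x^2*(x + 1)^3. The eigenvalues (with algebraic multiplicities) are λ = -1 with multiplicity 3, λ = 0 with multiplicity 2.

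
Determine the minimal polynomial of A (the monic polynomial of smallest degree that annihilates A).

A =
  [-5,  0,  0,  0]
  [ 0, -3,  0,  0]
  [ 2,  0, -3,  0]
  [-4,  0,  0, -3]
x^2 + 8*x + 15

The characteristic polynomial is χ_A(x) = (x + 3)^3*(x + 5), so the eigenvalues are known. The minimal polynomial is
  m_A(x) = Π_λ (x − λ)^{k_λ}
where k_λ is the size of the *largest* Jordan block for λ (equivalently, the smallest k with (A − λI)^k v = 0 for every generalised eigenvector v of λ).

  λ = -5: largest Jordan block has size 1, contributing (x + 5)
  λ = -3: largest Jordan block has size 1, contributing (x + 3)

So m_A(x) = (x + 3)*(x + 5) = x^2 + 8*x + 15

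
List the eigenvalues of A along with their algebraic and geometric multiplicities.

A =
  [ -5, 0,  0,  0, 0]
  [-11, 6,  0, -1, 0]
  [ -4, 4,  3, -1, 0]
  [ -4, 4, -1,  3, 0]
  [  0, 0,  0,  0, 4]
λ = -5: alg = 1, geom = 1; λ = 4: alg = 4, geom = 2

Step 1 — factor the characteristic polynomial to read off the algebraic multiplicities:
  χ_A(x) = (x - 4)^4*(x + 5)

Step 2 — compute geometric multiplicities via the rank-nullity identity g(λ) = n − rank(A − λI):
  rank(A − (-5)·I) = 4, so dim ker(A − (-5)·I) = n − 4 = 1
  rank(A − (4)·I) = 3, so dim ker(A − (4)·I) = n − 3 = 2

Summary:
  λ = -5: algebraic multiplicity = 1, geometric multiplicity = 1
  λ = 4: algebraic multiplicity = 4, geometric multiplicity = 2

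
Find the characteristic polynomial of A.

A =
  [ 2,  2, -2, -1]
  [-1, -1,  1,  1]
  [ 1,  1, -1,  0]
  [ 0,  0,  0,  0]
x^4

Expanding det(x·I − A) (e.g. by cofactor expansion or by noting that A is similar to its Jordan form J, which has the same characteristic polynomial as A) gives
  χ_A(x) = x^4
which factors as x^4. The eigenvalues (with algebraic multiplicities) are λ = 0 with multiplicity 4.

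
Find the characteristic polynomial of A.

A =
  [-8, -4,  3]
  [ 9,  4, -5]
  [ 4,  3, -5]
x^3 + 9*x^2 + 27*x + 27

Expanding det(x·I − A) (e.g. by cofactor expansion or by noting that A is similar to its Jordan form J, which has the same characteristic polynomial as A) gives
  χ_A(x) = x^3 + 9*x^2 + 27*x + 27
which factors as (x + 3)^3. The eigenvalues (with algebraic multiplicities) are λ = -3 with multiplicity 3.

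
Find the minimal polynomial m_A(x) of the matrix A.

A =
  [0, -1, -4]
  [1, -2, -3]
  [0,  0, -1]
x^3 + 3*x^2 + 3*x + 1

The characteristic polynomial is χ_A(x) = (x + 1)^3, so the eigenvalues are known. The minimal polynomial is
  m_A(x) = Π_λ (x − λ)^{k_λ}
where k_λ is the size of the *largest* Jordan block for λ (equivalently, the smallest k with (A − λI)^k v = 0 for every generalised eigenvector v of λ).

  λ = -1: largest Jordan block has size 3, contributing (x + 1)^3

So m_A(x) = (x + 1)^3 = x^3 + 3*x^2 + 3*x + 1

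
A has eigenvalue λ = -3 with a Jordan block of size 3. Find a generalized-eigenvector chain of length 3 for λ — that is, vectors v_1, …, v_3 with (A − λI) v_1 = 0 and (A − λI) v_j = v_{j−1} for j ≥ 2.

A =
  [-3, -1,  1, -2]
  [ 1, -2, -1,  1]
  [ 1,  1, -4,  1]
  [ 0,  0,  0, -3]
A Jordan chain for λ = -3 of length 3:
v_1 = (0, -1, -1, 0)ᵀ
v_2 = (-1, 1, 1, 0)ᵀ
v_3 = (0, 1, 0, 0)ᵀ

Let N = A − (-3)·I. We want v_3 with N^3 v_3 = 0 but N^2 v_3 ≠ 0; then v_{j-1} := N · v_j for j = 3, …, 2.

Pick v_3 = (0, 1, 0, 0)ᵀ.
Then v_2 = N · v_3 = (-1, 1, 1, 0)ᵀ.
Then v_1 = N · v_2 = (0, -1, -1, 0)ᵀ.

Sanity check: (A − (-3)·I) v_1 = (0, 0, 0, 0)ᵀ = 0. ✓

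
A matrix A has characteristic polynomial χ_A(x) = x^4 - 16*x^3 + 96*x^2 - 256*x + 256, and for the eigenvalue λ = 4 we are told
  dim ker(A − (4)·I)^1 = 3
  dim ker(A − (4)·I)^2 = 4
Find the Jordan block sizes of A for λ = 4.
Block sizes for λ = 4: [2, 1, 1]

From the dimensions of kernels of powers, the number of Jordan blocks of size at least j is d_j − d_{j−1} where d_j = dim ker(N^j) (with d_0 = 0). Computing the differences gives [3, 1].
The number of blocks of size exactly k is (#blocks of size ≥ k) − (#blocks of size ≥ k + 1), so the partition is: 2 block(s) of size 1, 1 block(s) of size 2.
In nonincreasing order the block sizes are [2, 1, 1].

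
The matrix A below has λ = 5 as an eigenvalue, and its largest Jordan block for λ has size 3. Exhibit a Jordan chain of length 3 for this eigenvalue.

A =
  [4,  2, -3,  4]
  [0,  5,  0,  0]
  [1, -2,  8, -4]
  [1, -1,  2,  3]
A Jordan chain for λ = 5 of length 3:
v_1 = (2, 0, -2, -1)ᵀ
v_2 = (-1, 0, 1, 1)ᵀ
v_3 = (1, 0, 0, 0)ᵀ

Let N = A − (5)·I. We want v_3 with N^3 v_3 = 0 but N^2 v_3 ≠ 0; then v_{j-1} := N · v_j for j = 3, …, 2.

Pick v_3 = (1, 0, 0, 0)ᵀ.
Then v_2 = N · v_3 = (-1, 0, 1, 1)ᵀ.
Then v_1 = N · v_2 = (2, 0, -2, -1)ᵀ.

Sanity check: (A − (5)·I) v_1 = (0, 0, 0, 0)ᵀ = 0. ✓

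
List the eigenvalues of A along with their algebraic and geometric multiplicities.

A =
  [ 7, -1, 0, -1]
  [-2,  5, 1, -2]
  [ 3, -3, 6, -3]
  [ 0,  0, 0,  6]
λ = 6: alg = 4, geom = 2

Step 1 — factor the characteristic polynomial to read off the algebraic multiplicities:
  χ_A(x) = (x - 6)^4

Step 2 — compute geometric multiplicities via the rank-nullity identity g(λ) = n − rank(A − λI):
  rank(A − (6)·I) = 2, so dim ker(A − (6)·I) = n − 2 = 2

Summary:
  λ = 6: algebraic multiplicity = 4, geometric multiplicity = 2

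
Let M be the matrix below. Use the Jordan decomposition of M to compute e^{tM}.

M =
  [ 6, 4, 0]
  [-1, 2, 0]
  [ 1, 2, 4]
e^{tM} =
  [2*t*exp(4*t) + exp(4*t), 4*t*exp(4*t), 0]
  [-t*exp(4*t), -2*t*exp(4*t) + exp(4*t), 0]
  [t*exp(4*t), 2*t*exp(4*t), exp(4*t)]

Strategy: write M = P · J · P⁻¹ where J is a Jordan canonical form, so e^{tM} = P · e^{tJ} · P⁻¹, and e^{tJ} can be computed block-by-block.

M has Jordan form
J =
  [4, 1, 0]
  [0, 4, 0]
  [0, 0, 4]
(up to reordering of blocks).

Per-block formulas:
  For a 2×2 Jordan block J_2(4): exp(t · J_2(4)) = e^(4t)·(I + t·N), where N is the 2×2 nilpotent shift.
  For a 1×1 block at λ = 4: exp(t · [4]) = [e^(4t)].

After assembling e^{tJ} and conjugating by P, we get:

e^{tM} =
  [2*t*exp(4*t) + exp(4*t), 4*t*exp(4*t), 0]
  [-t*exp(4*t), -2*t*exp(4*t) + exp(4*t), 0]
  [t*exp(4*t), 2*t*exp(4*t), exp(4*t)]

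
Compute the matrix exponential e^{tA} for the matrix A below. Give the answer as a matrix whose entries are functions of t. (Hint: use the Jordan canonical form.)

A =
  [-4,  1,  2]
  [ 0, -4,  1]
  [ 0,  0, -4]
e^{tA} =
  [exp(-4*t), t*exp(-4*t), t^2*exp(-4*t)/2 + 2*t*exp(-4*t)]
  [0, exp(-4*t), t*exp(-4*t)]
  [0, 0, exp(-4*t)]

Strategy: write A = P · J · P⁻¹ where J is a Jordan canonical form, so e^{tA} = P · e^{tJ} · P⁻¹, and e^{tJ} can be computed block-by-block.

A has Jordan form
J =
  [-4,  1,  0]
  [ 0, -4,  1]
  [ 0,  0, -4]
(up to reordering of blocks).

Per-block formulas:
  For a 3×3 Jordan block J_3(-4): exp(t · J_3(-4)) = e^(-4t)·(I + t·N + (t^2/2)·N^2), where N is the 3×3 nilpotent shift.

After assembling e^{tJ} and conjugating by P, we get:

e^{tA} =
  [exp(-4*t), t*exp(-4*t), t^2*exp(-4*t)/2 + 2*t*exp(-4*t)]
  [0, exp(-4*t), t*exp(-4*t)]
  [0, 0, exp(-4*t)]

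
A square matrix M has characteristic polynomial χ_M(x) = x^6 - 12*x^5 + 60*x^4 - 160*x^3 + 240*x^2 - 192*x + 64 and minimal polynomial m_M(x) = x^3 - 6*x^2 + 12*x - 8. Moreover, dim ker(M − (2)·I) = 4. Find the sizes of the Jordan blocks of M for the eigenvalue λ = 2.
Block sizes for λ = 2: [3, 1, 1, 1]

Step 1 — from the characteristic polynomial, algebraic multiplicity of λ = 2 is 6. From dim ker(M − (2)·I) = 4, there are exactly 4 Jordan blocks for λ = 2.
Step 2 — from the minimal polynomial, the factor (x − 2)^3 tells us the largest block for λ = 2 has size 3.
Step 3 — with total size 6, 4 blocks, and largest block 3, the block sizes (in nonincreasing order) are [3, 1, 1, 1].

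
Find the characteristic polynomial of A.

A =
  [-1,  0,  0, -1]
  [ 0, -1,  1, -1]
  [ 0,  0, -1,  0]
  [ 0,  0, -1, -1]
x^4 + 4*x^3 + 6*x^2 + 4*x + 1

Expanding det(x·I − A) (e.g. by cofactor expansion or by noting that A is similar to its Jordan form J, which has the same characteristic polynomial as A) gives
  χ_A(x) = x^4 + 4*x^3 + 6*x^2 + 4*x + 1
which factors as (x + 1)^4. The eigenvalues (with algebraic multiplicities) are λ = -1 with multiplicity 4.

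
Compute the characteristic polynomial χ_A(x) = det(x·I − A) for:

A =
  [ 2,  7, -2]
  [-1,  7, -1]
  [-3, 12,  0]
x^3 - 9*x^2 + 27*x - 27

Expanding det(x·I − A) (e.g. by cofactor expansion or by noting that A is similar to its Jordan form J, which has the same characteristic polynomial as A) gives
  χ_A(x) = x^3 - 9*x^2 + 27*x - 27
which factors as (x - 3)^3. The eigenvalues (with algebraic multiplicities) are λ = 3 with multiplicity 3.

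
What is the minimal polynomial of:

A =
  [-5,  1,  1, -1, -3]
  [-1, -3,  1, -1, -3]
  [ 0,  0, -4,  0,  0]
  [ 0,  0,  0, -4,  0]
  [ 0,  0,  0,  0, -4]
x^2 + 8*x + 16

The characteristic polynomial is χ_A(x) = (x + 4)^5, so the eigenvalues are known. The minimal polynomial is
  m_A(x) = Π_λ (x − λ)^{k_λ}
where k_λ is the size of the *largest* Jordan block for λ (equivalently, the smallest k with (A − λI)^k v = 0 for every generalised eigenvector v of λ).

  λ = -4: largest Jordan block has size 2, contributing (x + 4)^2

So m_A(x) = (x + 4)^2 = x^2 + 8*x + 16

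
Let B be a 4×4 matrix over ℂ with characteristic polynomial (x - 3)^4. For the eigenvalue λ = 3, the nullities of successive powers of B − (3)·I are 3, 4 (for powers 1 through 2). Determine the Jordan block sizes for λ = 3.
Block sizes for λ = 3: [2, 1, 1]

From the dimensions of kernels of powers, the number of Jordan blocks of size at least j is d_j − d_{j−1} where d_j = dim ker(N^j) (with d_0 = 0). Computing the differences gives [3, 1].
The number of blocks of size exactly k is (#blocks of size ≥ k) − (#blocks of size ≥ k + 1), so the partition is: 2 block(s) of size 1, 1 block(s) of size 2.
In nonincreasing order the block sizes are [2, 1, 1].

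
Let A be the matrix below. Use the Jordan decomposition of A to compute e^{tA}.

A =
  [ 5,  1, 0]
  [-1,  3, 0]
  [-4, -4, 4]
e^{tA} =
  [t*exp(4*t) + exp(4*t), t*exp(4*t), 0]
  [-t*exp(4*t), -t*exp(4*t) + exp(4*t), 0]
  [-4*t*exp(4*t), -4*t*exp(4*t), exp(4*t)]

Strategy: write A = P · J · P⁻¹ where J is a Jordan canonical form, so e^{tA} = P · e^{tJ} · P⁻¹, and e^{tJ} can be computed block-by-block.

A has Jordan form
J =
  [4, 1, 0]
  [0, 4, 0]
  [0, 0, 4]
(up to reordering of blocks).

Per-block formulas:
  For a 1×1 block at λ = 4: exp(t · [4]) = [e^(4t)].
  For a 2×2 Jordan block J_2(4): exp(t · J_2(4)) = e^(4t)·(I + t·N), where N is the 2×2 nilpotent shift.

After assembling e^{tJ} and conjugating by P, we get:

e^{tA} =
  [t*exp(4*t) + exp(4*t), t*exp(4*t), 0]
  [-t*exp(4*t), -t*exp(4*t) + exp(4*t), 0]
  [-4*t*exp(4*t), -4*t*exp(4*t), exp(4*t)]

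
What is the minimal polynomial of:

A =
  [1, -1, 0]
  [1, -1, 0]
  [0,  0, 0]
x^2

The characteristic polynomial is χ_A(x) = x^3, so the eigenvalues are known. The minimal polynomial is
  m_A(x) = Π_λ (x − λ)^{k_λ}
where k_λ is the size of the *largest* Jordan block for λ (equivalently, the smallest k with (A − λI)^k v = 0 for every generalised eigenvector v of λ).

  λ = 0: largest Jordan block has size 2, contributing (x − 0)^2

So m_A(x) = x^2 = x^2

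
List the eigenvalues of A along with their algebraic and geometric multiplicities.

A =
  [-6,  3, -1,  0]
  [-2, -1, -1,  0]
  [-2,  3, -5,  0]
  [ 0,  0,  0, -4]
λ = -4: alg = 4, geom = 3

Step 1 — factor the characteristic polynomial to read off the algebraic multiplicities:
  χ_A(x) = (x + 4)^4

Step 2 — compute geometric multiplicities via the rank-nullity identity g(λ) = n − rank(A − λI):
  rank(A − (-4)·I) = 1, so dim ker(A − (-4)·I) = n − 1 = 3

Summary:
  λ = -4: algebraic multiplicity = 4, geometric multiplicity = 3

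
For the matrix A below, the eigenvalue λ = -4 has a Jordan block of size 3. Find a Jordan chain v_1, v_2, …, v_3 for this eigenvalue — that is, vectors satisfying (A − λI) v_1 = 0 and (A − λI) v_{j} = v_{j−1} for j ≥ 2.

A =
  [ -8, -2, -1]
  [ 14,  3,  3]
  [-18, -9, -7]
A Jordan chain for λ = -4 of length 3:
v_1 = (6, -12, 0)ᵀ
v_2 = (-4, 14, -18)ᵀ
v_3 = (1, 0, 0)ᵀ

Let N = A − (-4)·I. We want v_3 with N^3 v_3 = 0 but N^2 v_3 ≠ 0; then v_{j-1} := N · v_j for j = 3, …, 2.

Pick v_3 = (1, 0, 0)ᵀ.
Then v_2 = N · v_3 = (-4, 14, -18)ᵀ.
Then v_1 = N · v_2 = (6, -12, 0)ᵀ.

Sanity check: (A − (-4)·I) v_1 = (0, 0, 0)ᵀ = 0. ✓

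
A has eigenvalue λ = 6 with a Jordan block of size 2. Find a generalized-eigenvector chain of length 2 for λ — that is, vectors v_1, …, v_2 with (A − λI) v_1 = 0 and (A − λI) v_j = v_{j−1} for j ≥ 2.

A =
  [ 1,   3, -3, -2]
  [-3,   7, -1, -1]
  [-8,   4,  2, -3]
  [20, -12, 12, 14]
A Jordan chain for λ = 6 of length 2:
v_1 = (-5, -3, -8, 20)ᵀ
v_2 = (1, 0, 0, 0)ᵀ

Let N = A − (6)·I. We want v_2 with N^2 v_2 = 0 but N^1 v_2 ≠ 0; then v_{j-1} := N · v_j for j = 2, …, 2.

Pick v_2 = (1, 0, 0, 0)ᵀ.
Then v_1 = N · v_2 = (-5, -3, -8, 20)ᵀ.

Sanity check: (A − (6)·I) v_1 = (0, 0, 0, 0)ᵀ = 0. ✓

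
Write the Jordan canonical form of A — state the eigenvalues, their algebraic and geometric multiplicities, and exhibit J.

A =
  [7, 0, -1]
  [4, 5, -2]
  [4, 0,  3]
J_2(5) ⊕ J_1(5)

The characteristic polynomial is
  det(x·I − A) = x^3 - 15*x^2 + 75*x - 125 = (x - 5)^3

Eigenvalues and multiplicities (the geometric multiplicity of λ is n − rank(A − λI), which equals the number of Jordan blocks for λ):
  λ = 5: algebraic multiplicity = 3, geometric multiplicity = 2

Determining the block sizes for each eigenvalue:
  λ = 5: 2 blocks summing to 3 forces exactly one block of size 2 and the rest size 1 → block sizes [2, 1]

Assembling the blocks gives a Jordan form
J =
  [5, 1, 0]
  [0, 5, 0]
  [0, 0, 5]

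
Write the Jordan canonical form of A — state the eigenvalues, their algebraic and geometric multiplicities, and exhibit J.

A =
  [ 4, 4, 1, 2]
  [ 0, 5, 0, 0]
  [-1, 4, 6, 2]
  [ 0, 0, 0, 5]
J_2(5) ⊕ J_1(5) ⊕ J_1(5)

The characteristic polynomial is
  det(x·I − A) = x^4 - 20*x^3 + 150*x^2 - 500*x + 625 = (x - 5)^4

Eigenvalues and multiplicities (the geometric multiplicity of λ is n − rank(A − λI), which equals the number of Jordan blocks for λ):
  λ = 5: algebraic multiplicity = 4, geometric multiplicity = 3

Determining the block sizes for each eigenvalue:
  λ = 5: 3 blocks summing to 4 forces exactly one block of size 2 and the rest size 1 → block sizes [2, 1, 1]

Assembling the blocks gives a Jordan form
J =
  [5, 1, 0, 0]
  [0, 5, 0, 0]
  [0, 0, 5, 0]
  [0, 0, 0, 5]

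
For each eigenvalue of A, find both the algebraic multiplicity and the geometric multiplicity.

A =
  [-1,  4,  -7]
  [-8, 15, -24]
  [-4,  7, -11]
λ = 1: alg = 3, geom = 1

Step 1 — factor the characteristic polynomial to read off the algebraic multiplicities:
  χ_A(x) = (x - 1)^3

Step 2 — compute geometric multiplicities via the rank-nullity identity g(λ) = n − rank(A − λI):
  rank(A − (1)·I) = 2, so dim ker(A − (1)·I) = n − 2 = 1

Summary:
  λ = 1: algebraic multiplicity = 3, geometric multiplicity = 1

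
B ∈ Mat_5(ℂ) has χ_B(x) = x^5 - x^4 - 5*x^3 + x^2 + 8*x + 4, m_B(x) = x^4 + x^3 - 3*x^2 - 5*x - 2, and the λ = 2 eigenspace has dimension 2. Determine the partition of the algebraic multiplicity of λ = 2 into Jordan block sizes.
Block sizes for λ = 2: [1, 1]

Step 1 — from the characteristic polynomial, algebraic multiplicity of λ = 2 is 2. From dim ker(B − (2)·I) = 2, there are exactly 2 Jordan blocks for λ = 2.
Step 2 — from the minimal polynomial, the factor (x − 2) tells us the largest block for λ = 2 has size 1.
Step 3 — with total size 2, 2 blocks, and largest block 1, the block sizes (in nonincreasing order) are [1, 1].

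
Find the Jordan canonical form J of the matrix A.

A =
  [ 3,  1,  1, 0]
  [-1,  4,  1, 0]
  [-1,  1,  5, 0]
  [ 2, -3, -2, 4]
J_3(4) ⊕ J_1(4)

The characteristic polynomial is
  det(x·I − A) = x^4 - 16*x^3 + 96*x^2 - 256*x + 256 = (x - 4)^4

Eigenvalues and multiplicities (the geometric multiplicity of λ is n − rank(A − λI), which equals the number of Jordan blocks for λ):
  λ = 4: algebraic multiplicity = 4, geometric multiplicity = 2

Determining the block sizes for each eigenvalue:
  λ = 4: with am = 4 and gm = 2, the partition is not yet determined (e.g. several partitions of 4 into 2 parts exist). Let N = A − (4)·I. Computing rank(N^1) = 2, rank(N^2) = 1, rank(N^3) = 0; the number of blocks of size ≥ j is rank(N^{j−1}) − rank(N^j), giving [2, 1, 1]. So we have 1 block(s) of size 3, 1 block(s) of size 1 → block sizes [3, 1]

Assembling the blocks gives a Jordan form
J =
  [4, 1, 0, 0]
  [0, 4, 1, 0]
  [0, 0, 4, 0]
  [0, 0, 0, 4]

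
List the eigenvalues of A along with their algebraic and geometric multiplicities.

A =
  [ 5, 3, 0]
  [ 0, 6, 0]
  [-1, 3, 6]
λ = 5: alg = 1, geom = 1; λ = 6: alg = 2, geom = 2

Step 1 — factor the characteristic polynomial to read off the algebraic multiplicities:
  χ_A(x) = (x - 6)^2*(x - 5)

Step 2 — compute geometric multiplicities via the rank-nullity identity g(λ) = n − rank(A − λI):
  rank(A − (5)·I) = 2, so dim ker(A − (5)·I) = n − 2 = 1
  rank(A − (6)·I) = 1, so dim ker(A − (6)·I) = n − 1 = 2

Summary:
  λ = 5: algebraic multiplicity = 1, geometric multiplicity = 1
  λ = 6: algebraic multiplicity = 2, geometric multiplicity = 2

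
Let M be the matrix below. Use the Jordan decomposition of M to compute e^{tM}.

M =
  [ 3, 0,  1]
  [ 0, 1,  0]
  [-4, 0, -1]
e^{tM} =
  [2*t*exp(t) + exp(t), 0, t*exp(t)]
  [0, exp(t), 0]
  [-4*t*exp(t), 0, -2*t*exp(t) + exp(t)]

Strategy: write M = P · J · P⁻¹ where J is a Jordan canonical form, so e^{tM} = P · e^{tJ} · P⁻¹, and e^{tJ} can be computed block-by-block.

M has Jordan form
J =
  [1, 1, 0]
  [0, 1, 0]
  [0, 0, 1]
(up to reordering of blocks).

Per-block formulas:
  For a 1×1 block at λ = 1: exp(t · [1]) = [e^(1t)].
  For a 2×2 Jordan block J_2(1): exp(t · J_2(1)) = e^(1t)·(I + t·N), where N is the 2×2 nilpotent shift.

After assembling e^{tJ} and conjugating by P, we get:

e^{tM} =
  [2*t*exp(t) + exp(t), 0, t*exp(t)]
  [0, exp(t), 0]
  [-4*t*exp(t), 0, -2*t*exp(t) + exp(t)]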